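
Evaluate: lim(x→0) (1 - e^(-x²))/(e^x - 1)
This is a 0/0 indeterminate form.

Apply L'Hôpital's rule: differentiate numerator and denominator separately.
  f(x) = 1 - e^(-x^2)   ⇒   f'(x) = 2·x·e^(-x^2)
  g(x) = e^(x) - 1   ⇒   g'(x) = e^(x)
  lim(x→0) f'(x)/g'(x) = lim(x→0) (2·x·e^(-x^2))/(e^(x))
  = 0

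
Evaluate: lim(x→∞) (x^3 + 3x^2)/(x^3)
This is an ∞/∞ indeterminate form.

Apply L'Hôpital's rule: differentiate numerator and denominator separately.
  f(x) = x^3 + 3·x^2   ⇒   f'(x) = 3·x^2 + 6·x
  g(x) = x^3   ⇒   g'(x) = 3·x^2
  lim(x→∞) f'(x)/g'(x) = lim(x→∞) (3·x^2 + 6·x)/(3·x^2)
  = 1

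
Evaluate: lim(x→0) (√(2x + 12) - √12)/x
This is a standard limit.

Factor or rationalize the expression:
  lim(x→0) (√(2x + 12) - √12)/x = sqrt(3)/6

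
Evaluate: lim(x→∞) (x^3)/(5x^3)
This is an ∞/∞ indeterminate form.

Apply L'Hôpital's rule: differentiate numerator and denominator separately.
  f(x) = x^3   ⇒   f'(x) = 3·x^2
  g(x) = 5·x^3   ⇒   g'(x) = 15·x^2
  lim(x→∞) f'(x)/g'(x) = lim(x→∞) (3·x^2)/(15·x^2)
  = 1/5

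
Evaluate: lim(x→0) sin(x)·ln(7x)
This is a 0·∞ indeterminate form.

Rewrite 0·∞ as a quotient (0/0 or ∞/∞ form), then apply L'Hôpital's rule:
  lim(x→0) sin(x)·ln(7x) = 0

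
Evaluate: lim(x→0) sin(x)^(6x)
This is an exponential indeterminate form.

For exponential indeterminate forms, take the natural log:
  Let L = lim(x→0) sin(x)^(6x)
  Then ln(L) = lim(x→0) [exponent × ln(base)]
  Evaluate using L'Hôpital or standard limits, then exponentiate.
  L = 1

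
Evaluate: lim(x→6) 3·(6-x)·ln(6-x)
This is a 0·∞ indeterminate form.

Rewrite 0·∞ as a quotient (0/0 or ∞/∞ form), then apply L'Hôpital's rule:
  lim(x→6) 3·(6-x)·ln(6-x) = 0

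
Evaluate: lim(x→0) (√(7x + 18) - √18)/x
This is a standard limit.

Factor or rationalize the expression:
  lim(x→0) (√(7x + 18) - √18)/x = 7·sqrt(2)/12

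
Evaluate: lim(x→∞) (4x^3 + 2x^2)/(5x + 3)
This is an ∞/∞ indeterminate form.

Apply L'Hôpital's rule: differentiate numerator and denominator separately.
  f(x) = 4·x^3 + 2·x^2   ⇒   f'(x) = 12·x^2 + 4·x
  g(x) = 5·x + 3   ⇒   g'(x) = 5
  lim(x→∞) f'(x)/g'(x) = lim(x→∞) (12·x^2 + 4·x)/(5)
  = ∞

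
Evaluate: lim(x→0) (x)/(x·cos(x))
This is a 0/0 indeterminate form.

Apply L'Hôpital's rule: differentiate numerator and denominator separately.
  f(x) = x   ⇒   f'(x) = 1
  g(x) = x·cos(x)   ⇒   g'(x) = -x·sin(x) + cos(x)
  lim(x→0) f'(x)/g'(x) = lim(x→0) (1)/(-x·sin(x) + cos(x))
  = 1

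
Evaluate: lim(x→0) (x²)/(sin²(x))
This is a 0/0 indeterminate form.

Apply L'Hôpital's rule: differentiate numerator and denominator separately.
  f(x) = x^2   ⇒   f'(x) = 2·x
  g(x) = sin(x)^2   ⇒   g'(x) = 2·sin(x)·cos(x)
  lim(x→0) f'(x)/g'(x) = lim(x→0) (2·x)/(2·sin(x)·cos(x))
  = 1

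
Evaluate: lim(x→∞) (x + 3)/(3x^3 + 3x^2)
This is an ∞/∞ indeterminate form.

Apply L'Hôpital's rule: differentiate numerator and denominator separately.
  f(x) = x + 3   ⇒   f'(x) = 1
  g(x) = 3·x^3 + 3·x^2   ⇒   g'(x) = 9·x^2 + 6·x
  lim(x→∞) f'(x)/g'(x) = lim(x→∞) (1)/(9·x^2 + 6·x)
  = 0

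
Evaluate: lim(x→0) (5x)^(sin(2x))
This is an exponential indeterminate form.

For exponential indeterminate forms, take the natural log:
  Let L = lim(x→0) (5x)^(sin(2x))
  Then ln(L) = lim(x→0) [exponent × ln(base)]
  Evaluate using L'Hôpital or standard limits, then exponentiate.
  L = 1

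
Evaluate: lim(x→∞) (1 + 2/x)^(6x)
This is an exponential indeterminate form.

For exponential indeterminate forms, take the natural log:
  Let L = lim(x→∞) (1 + 2/x)^(6x)
  Then ln(L) = lim(x→∞) [exponent × ln(base)]
  Evaluate using L'Hôpital or standard limits, then exponentiate.
  L = e^(12)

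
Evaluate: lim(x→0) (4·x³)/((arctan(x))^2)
This is a 0/0 indeterminate form.

Apply L'Hôpital's rule: differentiate numerator and denominator separately.
  f(x) = 4·x^3   ⇒   f'(x) = 12·x^2
  g(x) = atan(x)^2   ⇒   g'(x) = 2·atan(x)/(x^2 + 1)
  lim(x→0) f'(x)/g'(x) = lim(x→0) (12·x^2)/(2·atan(x)/(x^2 + 1))
  = 0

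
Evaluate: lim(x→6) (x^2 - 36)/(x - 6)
This is a standard limit.

Factor or rationalize the expression:
  lim(x→6) (x^2 - 36)/(x - 6) = 12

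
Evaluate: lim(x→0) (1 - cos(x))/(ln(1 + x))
This is a 0/0 indeterminate form.

Apply L'Hôpital's rule: differentiate numerator and denominator separately.
  f(x) = 1 - cos(x)   ⇒   f'(x) = sin(x)
  g(x) = ln(x + 1)   ⇒   g'(x) = 1/(x + 1)
  lim(x→0) f'(x)/g'(x) = lim(x→0) (sin(x))/(1/(x + 1))
  = 0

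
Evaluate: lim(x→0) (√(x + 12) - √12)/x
This is a standard limit.

Factor or rationalize the expression:
  lim(x→0) (√(x + 12) - √12)/x = sqrt(3)/12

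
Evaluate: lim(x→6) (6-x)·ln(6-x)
This is a 0·∞ indeterminate form.

Rewrite 0·∞ as a quotient (0/0 or ∞/∞ form), then apply L'Hôpital's rule:
  lim(x→6) (6-x)·ln(6-x) = 0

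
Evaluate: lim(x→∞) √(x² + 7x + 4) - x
This is an ∞-∞ indeterminate form.

Combine fractions or rationalize to convert ∞-∞ to 0/0 form:
  lim(x→∞) √(x² + 7x + 4) - x = 7/2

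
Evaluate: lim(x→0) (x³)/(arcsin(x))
This is a 0/0 indeterminate form.

Apply L'Hôpital's rule: differentiate numerator and denominator separately.
  f(x) = x^3   ⇒   f'(x) = 3·x^2
  g(x) = asin(x)   ⇒   g'(x) = 1/sqrt(1 - x^2)
  lim(x→0) f'(x)/g'(x) = lim(x→0) (3·x^2)/(1/sqrt(1 - x^2))
  = 0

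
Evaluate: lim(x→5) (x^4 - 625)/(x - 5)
This is a standard limit.

Factor or rationalize the expression:
  lim(x→5) (x^4 - 625)/(x - 5) = 500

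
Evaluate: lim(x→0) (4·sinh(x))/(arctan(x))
This is a 0/0 indeterminate form.

Apply L'Hôpital's rule: differentiate numerator and denominator separately.
  f(x) = 4·sinh(x)   ⇒   f'(x) = 4·cosh(x)
  g(x) = atan(x)   ⇒   g'(x) = 1/(x^2 + 1)
  lim(x→0) f'(x)/g'(x) = lim(x→0) (4·cosh(x))/(1/(x^2 + 1))
  = 4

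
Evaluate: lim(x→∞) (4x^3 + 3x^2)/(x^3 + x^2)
This is an ∞/∞ indeterminate form.

Apply L'Hôpital's rule: differentiate numerator and denominator separately.
  f(x) = 4·x^3 + 3·x^2   ⇒   f'(x) = 12·x^2 + 6·x
  g(x) = x^3 + x^2   ⇒   g'(x) = 3·x^2 + 2·x
  lim(x→∞) f'(x)/g'(x) = lim(x→∞) (12·x^2 + 6·x)/(3·x^2 + 2·x)
  = 4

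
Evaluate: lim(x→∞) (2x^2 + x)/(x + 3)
This is an ∞/∞ indeterminate form.

Apply L'Hôpital's rule: differentiate numerator and denominator separately.
  f(x) = 2·x^2 + x   ⇒   f'(x) = 4·x + 1
  g(x) = x + 3   ⇒   g'(x) = 1
  lim(x→∞) f'(x)/g'(x) = lim(x→∞) (4·x + 1)/(1)
  = ∞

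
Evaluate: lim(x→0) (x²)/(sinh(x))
This is a 0/0 indeterminate form.

Apply L'Hôpital's rule: differentiate numerator and denominator separately.
  f(x) = x^2   ⇒   f'(x) = 2·x
  g(x) = sinh(x)   ⇒   g'(x) = cosh(x)
  lim(x→0) f'(x)/g'(x) = lim(x→0) (2·x)/(cosh(x))
  = 0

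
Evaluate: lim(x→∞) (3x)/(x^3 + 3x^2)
This is an ∞/∞ indeterminate form.

Apply L'Hôpital's rule: differentiate numerator and denominator separately.
  f(x) = 3·x   ⇒   f'(x) = 3
  g(x) = x^3 + 3·x^2   ⇒   g'(x) = 3·x^2 + 6·x
  lim(x→∞) f'(x)/g'(x) = lim(x→∞) (3)/(3·x^2 + 6·x)
  = 0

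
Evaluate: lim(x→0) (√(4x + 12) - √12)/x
This is a standard limit.

Factor or rationalize the expression:
  lim(x→0) (√(4x + 12) - √12)/x = sqrt(3)/3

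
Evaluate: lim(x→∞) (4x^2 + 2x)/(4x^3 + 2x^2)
This is an ∞/∞ indeterminate form.

Apply L'Hôpital's rule: differentiate numerator and denominator separately.
  f(x) = 4·x^2 + 2·x   ⇒   f'(x) = 8·x + 2
  g(x) = 4·x^3 + 2·x^2   ⇒   g'(x) = 12·x^2 + 4·x
  lim(x→∞) f'(x)/g'(x) = lim(x→∞) (8·x + 2)/(12·x^2 + 4·x)
  = 0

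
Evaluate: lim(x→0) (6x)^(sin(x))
This is an exponential indeterminate form.

For exponential indeterminate forms, take the natural log:
  Let L = lim(x→0) (6x)^(sin(x))
  Then ln(L) = lim(x→0) [exponent × ln(base)]
  Evaluate using L'Hôpital or standard limits, then exponentiate.
  L = 1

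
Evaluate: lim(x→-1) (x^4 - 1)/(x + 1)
This is a standard limit.

Factor or rationalize the expression:
  lim(x→-1) (x^4 - 1)/(x + 1) = -4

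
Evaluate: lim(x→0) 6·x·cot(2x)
This is a 0·∞ indeterminate form.

Rewrite 0·∞ as a quotient (0/0 or ∞/∞ form), then apply L'Hôpital's rule:
  lim(x→0) 6·x·cot(2x) = 3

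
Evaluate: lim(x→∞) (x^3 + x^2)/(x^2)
This is an ∞/∞ indeterminate form.

Apply L'Hôpital's rule: differentiate numerator and denominator separately.
  f(x) = x^3 + x^2   ⇒   f'(x) = 3·x^2 + 2·x
  g(x) = x^2   ⇒   g'(x) = 2·x
  lim(x→∞) f'(x)/g'(x) = lim(x→∞) (3·x^2 + 2·x)/(2·x)
  = ∞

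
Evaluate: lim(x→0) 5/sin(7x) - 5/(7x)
This is an ∞-∞ indeterminate form.

Combine fractions or rationalize to convert ∞-∞ to 0/0 form:
  lim(x→0) 5/sin(7x) - 5/(7x) = 0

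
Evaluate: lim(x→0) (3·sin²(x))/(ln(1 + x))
This is a 0/0 indeterminate form.

Apply L'Hôpital's rule: differentiate numerator and denominator separately.
  f(x) = 3·sin(x)^2   ⇒   f'(x) = 6·sin(x)·cos(x)
  g(x) = ln(x + 1)   ⇒   g'(x) = 1/(x + 1)
  lim(x→0) f'(x)/g'(x) = lim(x→0) (6·sin(x)·cos(x))/(1/(x + 1))
  = 0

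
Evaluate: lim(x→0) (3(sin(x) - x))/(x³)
This is a 0/0 indeterminate form.

Apply L'Hôpital's rule: differentiate numerator and denominator separately.
  f(x) = -3·x + 3·sin(x)   ⇒   f'(x) = 3·cos(x) - 3
  g(x) = x^3   ⇒   g'(x) = 3·x^2
  lim(x→0) f'(x)/g'(x) = lim(x→0) (3·cos(x) - 3)/(3·x^2)
  = -1/2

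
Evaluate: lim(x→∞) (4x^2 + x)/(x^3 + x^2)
This is an ∞/∞ indeterminate form.

Apply L'Hôpital's rule: differentiate numerator and denominator separately.
  f(x) = 4·x^2 + x   ⇒   f'(x) = 8·x + 1
  g(x) = x^3 + x^2   ⇒   g'(x) = 3·x^2 + 2·x
  lim(x→∞) f'(x)/g'(x) = lim(x→∞) (8·x + 1)/(3·x^2 + 2·x)
  = 0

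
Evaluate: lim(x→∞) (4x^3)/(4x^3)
This is an ∞/∞ indeterminate form.

Apply L'Hôpital's rule: differentiate numerator and denominator separately.
  f(x) = 4·x^3   ⇒   f'(x) = 12·x^2
  g(x) = 4·x^3   ⇒   g'(x) = 12·x^2
  lim(x→∞) f'(x)/g'(x) = lim(x→∞) (12·x^2)/(12·x^2)
  = 1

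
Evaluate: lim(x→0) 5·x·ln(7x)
This is a 0·∞ indeterminate form.

Rewrite 0·∞ as a quotient (0/0 or ∞/∞ form), then apply L'Hôpital's rule:
  lim(x→0) 5·x·ln(7x) = 0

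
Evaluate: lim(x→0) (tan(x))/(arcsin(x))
This is a 0/0 indeterminate form.

Apply L'Hôpital's rule: differentiate numerator and denominator separately.
  f(x) = tan(x)   ⇒   f'(x) = tan(x)^2 + 1
  g(x) = asin(x)   ⇒   g'(x) = 1/sqrt(1 - x^2)
  lim(x→0) f'(x)/g'(x) = lim(x→0) (tan(x)^2 + 1)/(1/sqrt(1 - x^2))
  = 1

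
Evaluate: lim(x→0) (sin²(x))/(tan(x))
This is a 0/0 indeterminate form.

Apply L'Hôpital's rule: differentiate numerator and denominator separately.
  f(x) = sin(x)^2   ⇒   f'(x) = 2·sin(x)·cos(x)
  g(x) = tan(x)   ⇒   g'(x) = tan(x)^2 + 1
  lim(x→0) f'(x)/g'(x) = lim(x→0) (2·sin(x)·cos(x))/(tan(x)^2 + 1)
  = 0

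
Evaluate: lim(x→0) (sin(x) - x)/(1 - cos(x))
This is a 0/0 indeterminate form.

Apply L'Hôpital's rule: differentiate numerator and denominator separately.
  f(x) = -x + sin(x)   ⇒   f'(x) = cos(x) - 1
  g(x) = 1 - cos(x)   ⇒   g'(x) = sin(x)
  lim(x→0) f'(x)/g'(x) = lim(x→0) (cos(x) - 1)/(sin(x))
  = 0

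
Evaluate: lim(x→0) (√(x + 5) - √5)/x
This is a standard limit.

Factor or rationalize the expression:
  lim(x→0) (√(x + 5) - √5)/x = sqrt(5)/10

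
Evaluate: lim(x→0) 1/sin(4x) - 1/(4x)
This is an ∞-∞ indeterminate form.

Combine fractions or rationalize to convert ∞-∞ to 0/0 form:
  lim(x→0) 1/sin(4x) - 1/(4x) = 0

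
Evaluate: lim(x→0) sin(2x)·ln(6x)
This is a 0·∞ indeterminate form.

Rewrite 0·∞ as a quotient (0/0 or ∞/∞ form), then apply L'Hôpital's rule:
  lim(x→0) sin(2x)·ln(6x) = 0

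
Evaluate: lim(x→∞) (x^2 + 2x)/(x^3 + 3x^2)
This is an ∞/∞ indeterminate form.

Apply L'Hôpital's rule: differentiate numerator and denominator separately.
  f(x) = x^2 + 2·x   ⇒   f'(x) = 2·x + 2
  g(x) = x^3 + 3·x^2   ⇒   g'(x) = 3·x^2 + 6·x
  lim(x→∞) f'(x)/g'(x) = lim(x→∞) (2·x + 2)/(3·x^2 + 6·x)
  = 0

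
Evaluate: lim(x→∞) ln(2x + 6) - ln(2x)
This is an ∞-∞ indeterminate form.

Combine fractions or rationalize to convert ∞-∞ to 0/0 form:
  lim(x→∞) ln(2x + 6) - ln(2x) = 0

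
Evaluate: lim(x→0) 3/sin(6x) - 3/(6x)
This is an ∞-∞ indeterminate form.

Combine fractions or rationalize to convert ∞-∞ to 0/0 form:
  lim(x→0) 3/sin(6x) - 3/(6x) = 0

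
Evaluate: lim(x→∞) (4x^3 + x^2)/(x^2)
This is an ∞/∞ indeterminate form.

Apply L'Hôpital's rule: differentiate numerator and denominator separately.
  f(x) = 4·x^3 + x^2   ⇒   f'(x) = 12·x^2 + 2·x
  g(x) = x^2   ⇒   g'(x) = 2·x
  lim(x→∞) f'(x)/g'(x) = lim(x→∞) (12·x^2 + 2·x)/(2·x)
  = ∞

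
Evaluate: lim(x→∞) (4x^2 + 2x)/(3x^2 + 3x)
This is an ∞/∞ indeterminate form.

Apply L'Hôpital's rule: differentiate numerator and denominator separately.
  f(x) = 4·x^2 + 2·x   ⇒   f'(x) = 8·x + 2
  g(x) = 3·x^2 + 3·x   ⇒   g'(x) = 6·x + 3
  lim(x→∞) f'(x)/g'(x) = lim(x→∞) (8·x + 2)/(6·x + 3)
  = 4/3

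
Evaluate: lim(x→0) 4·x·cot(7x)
This is a 0·∞ indeterminate form.

Rewrite 0·∞ as a quotient (0/0 or ∞/∞ form), then apply L'Hôpital's rule:
  lim(x→0) 4·x·cot(7x) = 4/7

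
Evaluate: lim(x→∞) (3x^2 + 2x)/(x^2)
This is an ∞/∞ indeterminate form.

Apply L'Hôpital's rule: differentiate numerator and denominator separately.
  f(x) = 3·x^2 + 2·x   ⇒   f'(x) = 6·x + 2
  g(x) = x^2   ⇒   g'(x) = 2·x
  lim(x→∞) f'(x)/g'(x) = lim(x→∞) (6·x + 2)/(2·x)
  = 3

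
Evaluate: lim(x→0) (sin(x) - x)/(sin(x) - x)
This is a 0/0 indeterminate form.

Apply L'Hôpital's rule: differentiate numerator and denominator separately.
  f(x) = -x + sin(x)   ⇒   f'(x) = cos(x) - 1
  g(x) = -x + sin(x)   ⇒   g'(x) = cos(x) - 1
  lim(x→0) f'(x)/g'(x) = lim(x→0) (cos(x) - 1)/(cos(x) - 1)
  = 1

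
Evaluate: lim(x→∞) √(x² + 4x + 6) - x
This is an ∞-∞ indeterminate form.

Combine fractions or rationalize to convert ∞-∞ to 0/0 form:
  lim(x→∞) √(x² + 4x + 6) - x = 2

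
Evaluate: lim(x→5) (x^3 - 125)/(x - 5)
This is a standard limit.

Factor or rationalize the expression:
  lim(x→5) (x^3 - 125)/(x - 5) = 75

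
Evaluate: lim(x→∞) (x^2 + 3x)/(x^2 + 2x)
This is an ∞/∞ indeterminate form.

Apply L'Hôpital's rule: differentiate numerator and denominator separately.
  f(x) = x^2 + 3·x   ⇒   f'(x) = 2·x + 3
  g(x) = x^2 + 2·x   ⇒   g'(x) = 2·x + 2
  lim(x→∞) f'(x)/g'(x) = lim(x→∞) (2·x + 3)/(2·x + 2)
  = 1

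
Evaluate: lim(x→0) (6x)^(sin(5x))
This is an exponential indeterminate form.

For exponential indeterminate forms, take the natural log:
  Let L = lim(x→0) (6x)^(sin(5x))
  Then ln(L) = lim(x→0) [exponent × ln(base)]
  Evaluate using L'Hôpital or standard limits, then exponentiate.
  L = 1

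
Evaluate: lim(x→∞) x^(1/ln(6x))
This is an exponential indeterminate form.

For exponential indeterminate forms, take the natural log:
  Let L = lim(x→∞) x^(1/ln(6x))
  Then ln(L) = lim(x→∞) [exponent × ln(base)]
  Evaluate using L'Hôpital or standard limits, then exponentiate.
  L = e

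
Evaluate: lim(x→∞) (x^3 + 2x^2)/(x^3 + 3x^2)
This is an ∞/∞ indeterminate form.

Apply L'Hôpital's rule: differentiate numerator and denominator separately.
  f(x) = x^3 + 2·x^2   ⇒   f'(x) = 3·x^2 + 4·x
  g(x) = x^3 + 3·x^2   ⇒   g'(x) = 3·x^2 + 6·x
  lim(x→∞) f'(x)/g'(x) = lim(x→∞) (3·x^2 + 4·x)/(3·x^2 + 6·x)
  = 1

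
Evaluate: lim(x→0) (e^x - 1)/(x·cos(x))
This is a 0/0 indeterminate form.

Apply L'Hôpital's rule: differentiate numerator and denominator separately.
  f(x) = e^(x) - 1   ⇒   f'(x) = e^(x)
  g(x) = x·cos(x)   ⇒   g'(x) = -x·sin(x) + cos(x)
  lim(x→0) f'(x)/g'(x) = lim(x→0) (e^(x))/(-x·sin(x) + cos(x))
  = 1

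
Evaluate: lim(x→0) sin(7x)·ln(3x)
This is a 0·∞ indeterminate form.

Rewrite 0·∞ as a quotient (0/0 or ∞/∞ form), then apply L'Hôpital's rule:
  lim(x→0) sin(7x)·ln(3x) = 0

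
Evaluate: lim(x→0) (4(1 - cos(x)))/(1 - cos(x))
This is a 0/0 indeterminate form.

Apply L'Hôpital's rule: differentiate numerator and denominator separately.
  f(x) = 4 - 4·cos(x)   ⇒   f'(x) = 4·sin(x)
  g(x) = 1 - cos(x)   ⇒   g'(x) = sin(x)
  lim(x→0) f'(x)/g'(x) = lim(x→0) (4·sin(x))/(sin(x))
  = 4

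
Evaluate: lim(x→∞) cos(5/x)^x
This is an exponential indeterminate form.

For exponential indeterminate forms, take the natural log:
  Let L = lim(x→∞) cos(5/x)^x
  Then ln(L) = lim(x→∞) [exponent × ln(base)]
  Evaluate using L'Hôpital or standard limits, then exponentiate.
  L = 1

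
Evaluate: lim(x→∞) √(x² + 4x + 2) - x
This is an ∞-∞ indeterminate form.

Combine fractions or rationalize to convert ∞-∞ to 0/0 form:
  lim(x→∞) √(x² + 4x + 2) - x = 2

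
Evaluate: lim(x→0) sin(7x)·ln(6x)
This is a 0·∞ indeterminate form.

Rewrite 0·∞ as a quotient (0/0 or ∞/∞ form), then apply L'Hôpital's rule:
  lim(x→0) sin(7x)·ln(6x) = 0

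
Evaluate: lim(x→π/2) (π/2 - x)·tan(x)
This is a 0·∞ indeterminate form.

Rewrite 0·∞ as a quotient (0/0 or ∞/∞ form), then apply L'Hôpital's rule:
  lim(x→π/2) (π/2 - x)·tan(x) = 1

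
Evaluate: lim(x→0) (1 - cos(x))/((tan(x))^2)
This is a 0/0 indeterminate form.

Apply L'Hôpital's rule: differentiate numerator and denominator separately.
  f(x) = 1 - cos(x)   ⇒   f'(x) = sin(x)
  g(x) = tan(x)^2   ⇒   g'(x) = (2·tan(x)^2 + 2)·tan(x)
  lim(x→0) f'(x)/g'(x) = lim(x→0) (sin(x))/((2·tan(x)^2 + 2)·tan(x))
  = 1/2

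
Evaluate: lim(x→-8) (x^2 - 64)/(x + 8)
This is a standard limit.

Factor or rationalize the expression:
  lim(x→-8) (x^2 - 64)/(x + 8) = -16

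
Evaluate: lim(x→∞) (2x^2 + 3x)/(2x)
This is an ∞/∞ indeterminate form.

Apply L'Hôpital's rule: differentiate numerator and denominator separately.
  f(x) = 2·x^2 + 3·x   ⇒   f'(x) = 4·x + 3
  g(x) = 2·x   ⇒   g'(x) = 2
  lim(x→∞) f'(x)/g'(x) = lim(x→∞) (4·x + 3)/(2)
  = ∞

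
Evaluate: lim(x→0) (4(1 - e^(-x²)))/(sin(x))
This is a 0/0 indeterminate form.

Apply L'Hôpital's rule: differentiate numerator and denominator separately.
  f(x) = 4 - 4·e^(-x^2)   ⇒   f'(x) = 8·x·e^(-x^2)
  g(x) = sin(x)   ⇒   g'(x) = cos(x)
  lim(x→0) f'(x)/g'(x) = lim(x→0) (8·x·e^(-x^2))/(cos(x))
  = 0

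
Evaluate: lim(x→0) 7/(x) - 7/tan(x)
This is an ∞-∞ indeterminate form.

Combine fractions or rationalize to convert ∞-∞ to 0/0 form:
  lim(x→0) 7/(x) - 7/tan(x) = 0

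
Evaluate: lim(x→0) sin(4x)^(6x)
This is an exponential indeterminate form.

For exponential indeterminate forms, take the natural log:
  Let L = lim(x→0) sin(4x)^(6x)
  Then ln(L) = lim(x→0) [exponent × ln(base)]
  Evaluate using L'Hôpital or standard limits, then exponentiate.
  L = 1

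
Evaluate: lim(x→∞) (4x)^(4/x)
This is an exponential indeterminate form.

For exponential indeterminate forms, take the natural log:
  Let L = lim(x→∞) (4x)^(4/x)
  Then ln(L) = lim(x→∞) [exponent × ln(base)]
  Evaluate using L'Hôpital or standard limits, then exponentiate.
  L = 1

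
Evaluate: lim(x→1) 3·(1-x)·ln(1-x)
This is a 0·∞ indeterminate form.

Rewrite 0·∞ as a quotient (0/0 or ∞/∞ form), then apply L'Hôpital's rule:
  lim(x→1) 3·(1-x)·ln(1-x) = 0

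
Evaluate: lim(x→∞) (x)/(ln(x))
This is an ∞/∞ indeterminate form.

Apply L'Hôpital's rule: differentiate numerator and denominator separately.
  f(x) = x   ⇒   f'(x) = 1
  g(x) = ln(x)   ⇒   g'(x) = 1/x
  lim(x→∞) f'(x)/g'(x) = lim(x→∞) (1)/(1/x)
  = ∞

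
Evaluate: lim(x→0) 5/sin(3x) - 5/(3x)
This is an ∞-∞ indeterminate form.

Combine fractions or rationalize to convert ∞-∞ to 0/0 form:
  lim(x→0) 5/sin(3x) - 5/(3x) = 0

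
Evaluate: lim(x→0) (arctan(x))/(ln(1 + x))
This is a 0/0 indeterminate form.

Apply L'Hôpital's rule: differentiate numerator and denominator separately.
  f(x) = atan(x)   ⇒   f'(x) = 1/(x^2 + 1)
  g(x) = ln(x + 1)   ⇒   g'(x) = 1/(x + 1)
  lim(x→0) f'(x)/g'(x) = lim(x→0) (1/(x^2 + 1))/(1/(x + 1))
  = 1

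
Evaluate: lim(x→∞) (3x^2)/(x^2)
This is an ∞/∞ indeterminate form.

Apply L'Hôpital's rule: differentiate numerator and denominator separately.
  f(x) = 3·x^2   ⇒   f'(x) = 6·x
  g(x) = x^2   ⇒   g'(x) = 2·x
  lim(x→∞) f'(x)/g'(x) = lim(x→∞) (6·x)/(2·x)
  = 3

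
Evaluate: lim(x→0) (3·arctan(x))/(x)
This is a 0/0 indeterminate form.

Apply L'Hôpital's rule: differentiate numerator and denominator separately.
  f(x) = 3·atan(x)   ⇒   f'(x) = 3/(x^2 + 1)
  g(x) = x   ⇒   g'(x) = 1
  lim(x→0) f'(x)/g'(x) = lim(x→0) (3/(x^2 + 1))/(1)
  = 3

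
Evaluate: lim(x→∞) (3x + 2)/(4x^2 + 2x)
This is an ∞/∞ indeterminate form.

Apply L'Hôpital's rule: differentiate numerator and denominator separately.
  f(x) = 3·x + 2   ⇒   f'(x) = 3
  g(x) = 4·x^2 + 2·x   ⇒   g'(x) = 8·x + 2
  lim(x→∞) f'(x)/g'(x) = lim(x→∞) (3)/(8·x + 2)
  = 0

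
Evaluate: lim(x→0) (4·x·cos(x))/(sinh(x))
This is a 0/0 indeterminate form.

Apply L'Hôpital's rule: differentiate numerator and denominator separately.
  f(x) = 4·x·cos(x)   ⇒   f'(x) = -4·x·sin(x) + 4·cos(x)
  g(x) = sinh(x)   ⇒   g'(x) = cosh(x)
  lim(x→0) f'(x)/g'(x) = lim(x→0) (-4·x·sin(x) + 4·cos(x))/(cosh(x))
  = 4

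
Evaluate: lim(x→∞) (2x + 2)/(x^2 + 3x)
This is an ∞/∞ indeterminate form.

Apply L'Hôpital's rule: differentiate numerator and denominator separately.
  f(x) = 2·x + 2   ⇒   f'(x) = 2
  g(x) = x^2 + 3·x   ⇒   g'(x) = 2·x + 3
  lim(x→∞) f'(x)/g'(x) = lim(x→∞) (2)/(2·x + 3)
  = 0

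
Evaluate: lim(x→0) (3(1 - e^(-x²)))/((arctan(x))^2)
This is a 0/0 indeterminate form.

Apply L'Hôpital's rule: differentiate numerator and denominator separately.
  f(x) = 3 - 3·e^(-x^2)   ⇒   f'(x) = 6·x·e^(-x^2)
  g(x) = atan(x)^2   ⇒   g'(x) = 2·atan(x)/(x^2 + 1)
  lim(x→0) f'(x)/g'(x) = lim(x→0) (6·x·e^(-x^2))/(2·atan(x)/(x^2 + 1))
  = 3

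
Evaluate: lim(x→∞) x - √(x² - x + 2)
This is an ∞-∞ indeterminate form.

Combine fractions or rationalize to convert ∞-∞ to 0/0 form:
  lim(x→∞) x - √(x² - x + 2) = 1/2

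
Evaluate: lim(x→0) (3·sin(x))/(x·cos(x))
This is a 0/0 indeterminate form.

Apply L'Hôpital's rule: differentiate numerator and denominator separately.
  f(x) = 3·sin(x)   ⇒   f'(x) = 3·cos(x)
  g(x) = x·cos(x)   ⇒   g'(x) = -x·sin(x) + cos(x)
  lim(x→0) f'(x)/g'(x) = lim(x→0) (3·cos(x))/(-x·sin(x) + cos(x))
  = 3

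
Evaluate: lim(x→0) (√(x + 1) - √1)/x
This is a standard limit.

Factor or rationalize the expression:
  lim(x→0) (√(x + 1) - √1)/x = 1/2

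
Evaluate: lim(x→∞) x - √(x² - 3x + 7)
This is an ∞-∞ indeterminate form.

Combine fractions or rationalize to convert ∞-∞ to 0/0 form:
  lim(x→∞) x - √(x² - 3x + 7) = 3/2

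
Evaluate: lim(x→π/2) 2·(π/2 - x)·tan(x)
This is a 0·∞ indeterminate form.

Rewrite 0·∞ as a quotient (0/0 or ∞/∞ form), then apply L'Hôpital's rule:
  lim(x→π/2) 2·(π/2 - x)·tan(x) = 2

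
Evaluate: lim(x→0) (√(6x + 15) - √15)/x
This is a standard limit.

Factor or rationalize the expression:
  lim(x→0) (√(6x + 15) - √15)/x = sqrt(15)/5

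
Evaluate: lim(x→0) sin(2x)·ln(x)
This is a 0·∞ indeterminate form.

Rewrite 0·∞ as a quotient (0/0 or ∞/∞ form), then apply L'Hôpital's rule:
  lim(x→0) sin(2x)·ln(x) = 0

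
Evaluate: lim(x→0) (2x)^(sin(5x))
This is an exponential indeterminate form.

For exponential indeterminate forms, take the natural log:
  Let L = lim(x→0) (2x)^(sin(5x))
  Then ln(L) = lim(x→0) [exponent × ln(base)]
  Evaluate using L'Hôpital or standard limits, then exponentiate.
  L = 1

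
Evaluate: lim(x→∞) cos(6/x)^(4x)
This is an exponential indeterminate form.

For exponential indeterminate forms, take the natural log:
  Let L = lim(x→∞) cos(6/x)^(4x)
  Then ln(L) = lim(x→∞) [exponent × ln(base)]
  Evaluate using L'Hôpital or standard limits, then exponentiate.
  L = 1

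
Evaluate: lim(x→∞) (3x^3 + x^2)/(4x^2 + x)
This is an ∞/∞ indeterminate form.

Apply L'Hôpital's rule: differentiate numerator and denominator separately.
  f(x) = 3·x^3 + x^2   ⇒   f'(x) = 9·x^2 + 2·x
  g(x) = 4·x^2 + x   ⇒   g'(x) = 8·x + 1
  lim(x→∞) f'(x)/g'(x) = lim(x→∞) (9·x^2 + 2·x)/(8·x + 1)
  = ∞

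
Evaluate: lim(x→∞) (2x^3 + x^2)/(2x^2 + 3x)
This is an ∞/∞ indeterminate form.

Apply L'Hôpital's rule: differentiate numerator and denominator separately.
  f(x) = 2·x^3 + x^2   ⇒   f'(x) = 6·x^2 + 2·x
  g(x) = 2·x^2 + 3·x   ⇒   g'(x) = 4·x + 3
  lim(x→∞) f'(x)/g'(x) = lim(x→∞) (6·x^2 + 2·x)/(4·x + 3)
  = ∞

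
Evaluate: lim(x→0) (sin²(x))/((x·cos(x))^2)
This is a 0/0 indeterminate form.

Apply L'Hôpital's rule: differentiate numerator and denominator separately.
  f(x) = sin(x)^2   ⇒   f'(x) = 2·sin(x)·cos(x)
  g(x) = x^2·cos(x)^2   ⇒   g'(x) = -2·x^2·sin(x)·cos(x) + 2·x·cos(x)^2
  lim(x→0) f'(x)/g'(x) = lim(x→0) (2·sin(x)·cos(x))/(-2·x^2·sin(x)·cos(x) + 2·x·cos(x)^2)
  = 1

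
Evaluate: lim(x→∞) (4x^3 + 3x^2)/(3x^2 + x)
This is an ∞/∞ indeterminate form.

Apply L'Hôpital's rule: differentiate numerator and denominator separately.
  f(x) = 4·x^3 + 3·x^2   ⇒   f'(x) = 12·x^2 + 6·x
  g(x) = 3·x^2 + x   ⇒   g'(x) = 6·x + 1
  lim(x→∞) f'(x)/g'(x) = lim(x→∞) (12·x^2 + 6·x)/(6·x + 1)
  = ∞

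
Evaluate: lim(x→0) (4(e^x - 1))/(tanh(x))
This is a 0/0 indeterminate form.

Apply L'Hôpital's rule: differentiate numerator and denominator separately.
  f(x) = 4·e^(x) - 4   ⇒   f'(x) = 4·e^(x)
  g(x) = tanh(x)   ⇒   g'(x) = 1 - tanh(x)^2
  lim(x→0) f'(x)/g'(x) = lim(x→0) (4·e^(x))/(1 - tanh(x)^2)
  = 4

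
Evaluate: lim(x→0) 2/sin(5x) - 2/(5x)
This is an ∞-∞ indeterminate form.

Combine fractions or rationalize to convert ∞-∞ to 0/0 form:
  lim(x→0) 2/sin(5x) - 2/(5x) = 0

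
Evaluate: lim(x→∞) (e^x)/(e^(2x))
This is an ∞/∞ indeterminate form.

Apply L'Hôpital's rule: differentiate numerator and denominator separately.
  f(x) = e^(x)   ⇒   f'(x) = e^(x)
  g(x) = e^(2·x)   ⇒   g'(x) = 2·e^(2·x)
  lim(x→∞) f'(x)/g'(x) = lim(x→∞) (e^(x))/(2·e^(2·x))
  = 0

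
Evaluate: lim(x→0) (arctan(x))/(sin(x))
This is a 0/0 indeterminate form.

Apply L'Hôpital's rule: differentiate numerator and denominator separately.
  f(x) = atan(x)   ⇒   f'(x) = 1/(x^2 + 1)
  g(x) = sin(x)   ⇒   g'(x) = cos(x)
  lim(x→0) f'(x)/g'(x) = lim(x→0) (1/(x^2 + 1))/(cos(x))
  = 1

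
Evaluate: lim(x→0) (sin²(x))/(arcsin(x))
This is a 0/0 indeterminate form.

Apply L'Hôpital's rule: differentiate numerator and denominator separately.
  f(x) = sin(x)^2   ⇒   f'(x) = 2·sin(x)·cos(x)
  g(x) = asin(x)   ⇒   g'(x) = 1/sqrt(1 - x^2)
  lim(x→0) f'(x)/g'(x) = lim(x→0) (2·sin(x)·cos(x))/(1/sqrt(1 - x^2))
  = 0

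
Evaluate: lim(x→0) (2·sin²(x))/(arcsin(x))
This is a 0/0 indeterminate form.

Apply L'Hôpital's rule: differentiate numerator and denominator separately.
  f(x) = 2·sin(x)^2   ⇒   f'(x) = 4·sin(x)·cos(x)
  g(x) = asin(x)   ⇒   g'(x) = 1/sqrt(1 - x^2)
  lim(x→0) f'(x)/g'(x) = lim(x→0) (4·sin(x)·cos(x))/(1/sqrt(1 - x^2))
  = 0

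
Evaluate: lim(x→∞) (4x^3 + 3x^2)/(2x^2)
This is an ∞/∞ indeterminate form.

Apply L'Hôpital's rule: differentiate numerator and denominator separately.
  f(x) = 4·x^3 + 3·x^2   ⇒   f'(x) = 12·x^2 + 6·x
  g(x) = 2·x^2   ⇒   g'(x) = 4·x
  lim(x→∞) f'(x)/g'(x) = lim(x→∞) (12·x^2 + 6·x)/(4·x)
  = ∞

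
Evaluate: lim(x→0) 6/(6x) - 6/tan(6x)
This is an ∞-∞ indeterminate form.

Combine fractions or rationalize to convert ∞-∞ to 0/0 form:
  lim(x→0) 6/(6x) - 6/tan(6x) = 0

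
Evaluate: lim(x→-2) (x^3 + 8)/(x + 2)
This is a standard limit.

Factor or rationalize the expression:
  lim(x→-2) (x^3 + 8)/(x + 2) = 12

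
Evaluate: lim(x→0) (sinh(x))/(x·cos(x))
This is a 0/0 indeterminate form.

Apply L'Hôpital's rule: differentiate numerator and denominator separately.
  f(x) = sinh(x)   ⇒   f'(x) = cosh(x)
  g(x) = x·cos(x)   ⇒   g'(x) = -x·sin(x) + cos(x)
  lim(x→0) f'(x)/g'(x) = lim(x→0) (cosh(x))/(-x·sin(x) + cos(x))
  = 1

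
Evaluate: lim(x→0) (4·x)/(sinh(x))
This is a 0/0 indeterminate form.

Apply L'Hôpital's rule: differentiate numerator and denominator separately.
  f(x) = 4·x   ⇒   f'(x) = 4
  g(x) = sinh(x)   ⇒   g'(x) = cosh(x)
  lim(x→0) f'(x)/g'(x) = lim(x→0) (4)/(cosh(x))
  = 4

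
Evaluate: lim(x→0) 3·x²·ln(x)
This is a 0·∞ indeterminate form.

Rewrite 0·∞ as a quotient (0/0 or ∞/∞ form), then apply L'Hôpital's rule:
  lim(x→0) 3·x²·ln(x) = 0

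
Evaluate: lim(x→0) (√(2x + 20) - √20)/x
This is a standard limit.

Factor or rationalize the expression:
  lim(x→0) (√(2x + 20) - √20)/x = sqrt(5)/10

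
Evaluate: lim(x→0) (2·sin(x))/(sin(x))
This is a 0/0 indeterminate form.

Apply L'Hôpital's rule: differentiate numerator and denominator separately.
  f(x) = 2·sin(x)   ⇒   f'(x) = 2·cos(x)
  g(x) = sin(x)   ⇒   g'(x) = cos(x)
  lim(x→0) f'(x)/g'(x) = lim(x→0) (2·cos(x))/(cos(x))
  = 2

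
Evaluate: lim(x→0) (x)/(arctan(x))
This is a 0/0 indeterminate form.

Apply L'Hôpital's rule: differentiate numerator and denominator separately.
  f(x) = x   ⇒   f'(x) = 1
  g(x) = atan(x)   ⇒   g'(x) = 1/(x^2 + 1)
  lim(x→0) f'(x)/g'(x) = lim(x→0) (1)/(1/(x^2 + 1))
  = 1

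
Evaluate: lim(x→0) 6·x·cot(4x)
This is a 0·∞ indeterminate form.

Rewrite 0·∞ as a quotient (0/0 or ∞/∞ form), then apply L'Hôpital's rule:
  lim(x→0) 6·x·cot(4x) = 3/2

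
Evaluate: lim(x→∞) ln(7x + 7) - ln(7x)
This is an ∞-∞ indeterminate form.

Combine fractions or rationalize to convert ∞-∞ to 0/0 form:
  lim(x→∞) ln(7x + 7) - ln(7x) = 0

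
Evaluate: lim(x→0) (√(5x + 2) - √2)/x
This is a standard limit.

Factor or rationalize the expression:
  lim(x→0) (√(5x + 2) - √2)/x = 5·sqrt(2)/4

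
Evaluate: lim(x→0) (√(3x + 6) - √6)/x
This is a standard limit.

Factor or rationalize the expression:
  lim(x→0) (√(3x + 6) - √6)/x = sqrt(6)/4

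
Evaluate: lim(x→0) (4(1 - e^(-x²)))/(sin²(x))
This is a 0/0 indeterminate form.

Apply L'Hôpital's rule: differentiate numerator and denominator separately.
  f(x) = 4 - 4·e^(-x^2)   ⇒   f'(x) = 8·x·e^(-x^2)
  g(x) = sin(x)^2   ⇒   g'(x) = 2·sin(x)·cos(x)
  lim(x→0) f'(x)/g'(x) = lim(x→0) (8·x·e^(-x^2))/(2·sin(x)·cos(x))
  = 4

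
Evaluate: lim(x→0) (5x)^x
This is an exponential indeterminate form.

For exponential indeterminate forms, take the natural log:
  Let L = lim(x→0) (5x)^x
  Then ln(L) = lim(x→0) [exponent × ln(base)]
  Evaluate using L'Hôpital or standard limits, then exponentiate.
  L = 1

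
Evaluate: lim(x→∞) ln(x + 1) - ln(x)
This is an ∞-∞ indeterminate form.

Combine fractions or rationalize to convert ∞-∞ to 0/0 form:
  lim(x→∞) ln(x + 1) - ln(x) = 0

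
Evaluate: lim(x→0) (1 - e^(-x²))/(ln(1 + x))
This is a 0/0 indeterminate form.

Apply L'Hôpital's rule: differentiate numerator and denominator separately.
  f(x) = 1 - e^(-x^2)   ⇒   f'(x) = 2·x·e^(-x^2)
  g(x) = ln(x + 1)   ⇒   g'(x) = 1/(x + 1)
  lim(x→0) f'(x)/g'(x) = lim(x→0) (2·x·e^(-x^2))/(1/(x + 1))
  = 0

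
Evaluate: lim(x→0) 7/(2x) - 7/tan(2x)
This is an ∞-∞ indeterminate form.

Combine fractions or rationalize to convert ∞-∞ to 0/0 form:
  lim(x→0) 7/(2x) - 7/tan(2x) = 0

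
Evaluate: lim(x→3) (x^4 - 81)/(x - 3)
This is a standard limit.

Factor or rationalize the expression:
  lim(x→3) (x^4 - 81)/(x - 3) = 108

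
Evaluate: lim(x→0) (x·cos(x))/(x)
This is a 0/0 indeterminate form.

Apply L'Hôpital's rule: differentiate numerator and denominator separately.
  f(x) = x·cos(x)   ⇒   f'(x) = -x·sin(x) + cos(x)
  g(x) = x   ⇒   g'(x) = 1
  lim(x→0) f'(x)/g'(x) = lim(x→0) (-x·sin(x) + cos(x))/(1)
  = 1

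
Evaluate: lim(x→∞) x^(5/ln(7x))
This is an exponential indeterminate form.

For exponential indeterminate forms, take the natural log:
  Let L = lim(x→∞) x^(5/ln(7x))
  Then ln(L) = lim(x→∞) [exponent × ln(base)]
  Evaluate using L'Hôpital or standard limits, then exponentiate.
  L = e^(5)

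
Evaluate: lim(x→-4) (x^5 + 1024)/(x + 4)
This is a standard limit.

Factor or rationalize the expression:
  lim(x→-4) (x^5 + 1024)/(x + 4) = 1280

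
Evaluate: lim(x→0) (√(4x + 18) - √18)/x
This is a standard limit.

Factor or rationalize the expression:
  lim(x→0) (√(4x + 18) - √18)/x = sqrt(2)/3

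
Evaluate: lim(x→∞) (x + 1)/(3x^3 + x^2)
This is an ∞/∞ indeterminate form.

Apply L'Hôpital's rule: differentiate numerator and denominator separately.
  f(x) = x + 1   ⇒   f'(x) = 1
  g(x) = 3·x^3 + x^2   ⇒   g'(x) = 9·x^2 + 2·x
  lim(x→∞) f'(x)/g'(x) = lim(x→∞) (1)/(9·x^2 + 2·x)
  = 0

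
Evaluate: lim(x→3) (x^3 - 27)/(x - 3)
This is a standard limit.

Factor or rationalize the expression:
  lim(x→3) (x^3 - 27)/(x - 3) = 27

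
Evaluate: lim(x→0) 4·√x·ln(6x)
This is a 0·∞ indeterminate form.

Rewrite 0·∞ as a quotient (0/0 or ∞/∞ form), then apply L'Hôpital's rule:
  lim(x→0) 4·√x·ln(6x) = 0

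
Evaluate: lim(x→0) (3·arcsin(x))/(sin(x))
This is a 0/0 indeterminate form.

Apply L'Hôpital's rule: differentiate numerator and denominator separately.
  f(x) = 3·asin(x)   ⇒   f'(x) = 3/sqrt(1 - x^2)
  g(x) = sin(x)   ⇒   g'(x) = cos(x)
  lim(x→0) f'(x)/g'(x) = lim(x→0) (3/sqrt(1 - x^2))/(cos(x))
  = 3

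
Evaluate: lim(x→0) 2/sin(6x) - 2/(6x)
This is an ∞-∞ indeterminate form.

Combine fractions or rationalize to convert ∞-∞ to 0/0 form:
  lim(x→0) 2/sin(6x) - 2/(6x) = 0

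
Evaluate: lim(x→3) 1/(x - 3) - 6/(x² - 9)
This is an ∞-∞ indeterminate form.

Combine fractions or rationalize to convert ∞-∞ to 0/0 form:
  lim(x→3) 1/(x - 3) - 6/(x² - 9) = 1/6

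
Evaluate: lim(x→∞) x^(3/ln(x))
This is an exponential indeterminate form.

For exponential indeterminate forms, take the natural log:
  Let L = lim(x→∞) x^(3/ln(x))
  Then ln(L) = lim(x→∞) [exponent × ln(base)]
  Evaluate using L'Hôpital or standard limits, then exponentiate.
  L = e^(3)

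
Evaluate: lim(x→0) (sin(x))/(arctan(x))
This is a 0/0 indeterminate form.

Apply L'Hôpital's rule: differentiate numerator and denominator separately.
  f(x) = sin(x)   ⇒   f'(x) = cos(x)
  g(x) = atan(x)   ⇒   g'(x) = 1/(x^2 + 1)
  lim(x→0) f'(x)/g'(x) = lim(x→0) (cos(x))/(1/(x^2 + 1))
  = 1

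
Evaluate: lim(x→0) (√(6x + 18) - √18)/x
This is a standard limit.

Factor or rationalize the expression:
  lim(x→0) (√(6x + 18) - √18)/x = sqrt(2)/2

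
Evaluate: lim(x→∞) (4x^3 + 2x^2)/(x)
This is an ∞/∞ indeterminate form.

Apply L'Hôpital's rule: differentiate numerator and denominator separately.
  f(x) = 4·x^3 + 2·x^2   ⇒   f'(x) = 12·x^2 + 4·x
  g(x) = x   ⇒   g'(x) = 1
  lim(x→∞) f'(x)/g'(x) = lim(x→∞) (12·x^2 + 4·x)/(1)
  = ∞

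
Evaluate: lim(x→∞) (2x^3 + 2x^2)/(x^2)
This is an ∞/∞ indeterminate form.

Apply L'Hôpital's rule: differentiate numerator and denominator separately.
  f(x) = 2·x^3 + 2·x^2   ⇒   f'(x) = 6·x^2 + 4·x
  g(x) = x^2   ⇒   g'(x) = 2·x
  lim(x→∞) f'(x)/g'(x) = lim(x→∞) (6·x^2 + 4·x)/(2·x)
  = ∞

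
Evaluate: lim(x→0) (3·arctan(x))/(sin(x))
This is a 0/0 indeterminate form.

Apply L'Hôpital's rule: differentiate numerator and denominator separately.
  f(x) = 3·atan(x)   ⇒   f'(x) = 3/(x^2 + 1)
  g(x) = sin(x)   ⇒   g'(x) = cos(x)
  lim(x→0) f'(x)/g'(x) = lim(x→0) (3/(x^2 + 1))/(cos(x))
  = 3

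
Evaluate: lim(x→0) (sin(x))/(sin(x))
This is a 0/0 indeterminate form.

Apply L'Hôpital's rule: differentiate numerator and denominator separately.
  f(x) = sin(x)   ⇒   f'(x) = cos(x)
  g(x) = sin(x)   ⇒   g'(x) = cos(x)
  lim(x→0) f'(x)/g'(x) = lim(x→0) (cos(x))/(cos(x))
  = 1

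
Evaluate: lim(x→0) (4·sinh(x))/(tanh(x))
This is a 0/0 indeterminate form.

Apply L'Hôpital's rule: differentiate numerator and denominator separately.
  f(x) = 4·sinh(x)   ⇒   f'(x) = 4·cosh(x)
  g(x) = tanh(x)   ⇒   g'(x) = 1 - tanh(x)^2
  lim(x→0) f'(x)/g'(x) = lim(x→0) (4·cosh(x))/(1 - tanh(x)^2)
  = 4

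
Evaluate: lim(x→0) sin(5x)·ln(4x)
This is a 0·∞ indeterminate form.

Rewrite 0·∞ as a quotient (0/0 or ∞/∞ form), then apply L'Hôpital's rule:
  lim(x→0) sin(5x)·ln(4x) = 0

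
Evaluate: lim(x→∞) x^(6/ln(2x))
This is an exponential indeterminate form.

For exponential indeterminate forms, take the natural log:
  Let L = lim(x→∞) x^(6/ln(2x))
  Then ln(L) = lim(x→∞) [exponent × ln(base)]
  Evaluate using L'Hôpital or standard limits, then exponentiate.
  L = e^(6)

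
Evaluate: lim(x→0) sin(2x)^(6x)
This is an exponential indeterminate form.

For exponential indeterminate forms, take the natural log:
  Let L = lim(x→0) sin(2x)^(6x)
  Then ln(L) = lim(x→0) [exponent × ln(base)]
  Evaluate using L'Hôpital or standard limits, then exponentiate.
  L = 1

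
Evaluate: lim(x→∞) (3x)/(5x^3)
This is an ∞/∞ indeterminate form.

Apply L'Hôpital's rule: differentiate numerator and denominator separately.
  f(x) = 3·x   ⇒   f'(x) = 3
  g(x) = 5·x^3   ⇒   g'(x) = 15·x^2
  lim(x→∞) f'(x)/g'(x) = lim(x→∞) (3)/(15·x^2)
  = 0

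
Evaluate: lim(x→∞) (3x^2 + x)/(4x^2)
This is an ∞/∞ indeterminate form.

Apply L'Hôpital's rule: differentiate numerator and denominator separately.
  f(x) = 3·x^2 + x   ⇒   f'(x) = 6·x + 1
  g(x) = 4·x^2   ⇒   g'(x) = 8·x
  lim(x→∞) f'(x)/g'(x) = lim(x→∞) (6·x + 1)/(8·x)
  = 3/4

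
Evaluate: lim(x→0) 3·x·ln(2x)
This is a 0·∞ indeterminate form.

Rewrite 0·∞ as a quotient (0/0 or ∞/∞ form), then apply L'Hôpital's rule:
  lim(x→0) 3·x·ln(2x) = 0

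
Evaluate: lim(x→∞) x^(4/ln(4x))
This is an exponential indeterminate form.

For exponential indeterminate forms, take the natural log:
  Let L = lim(x→∞) x^(4/ln(4x))
  Then ln(L) = lim(x→∞) [exponent × ln(base)]
  Evaluate using L'Hôpital or standard limits, then exponentiate.
  L = e^(4)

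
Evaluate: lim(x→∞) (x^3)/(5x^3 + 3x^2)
This is an ∞/∞ indeterminate form.

Apply L'Hôpital's rule: differentiate numerator and denominator separately.
  f(x) = x^3   ⇒   f'(x) = 3·x^2
  g(x) = 5·x^3 + 3·x^2   ⇒   g'(x) = 15·x^2 + 6·x
  lim(x→∞) f'(x)/g'(x) = lim(x→∞) (3·x^2)/(15·x^2 + 6·x)
  = 1/5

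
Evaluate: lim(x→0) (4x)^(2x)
This is an exponential indeterminate form.

For exponential indeterminate forms, take the natural log:
  Let L = lim(x→0) (4x)^(2x)
  Then ln(L) = lim(x→0) [exponent × ln(base)]
  Evaluate using L'Hôpital or standard limits, then exponentiate.
  L = 1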